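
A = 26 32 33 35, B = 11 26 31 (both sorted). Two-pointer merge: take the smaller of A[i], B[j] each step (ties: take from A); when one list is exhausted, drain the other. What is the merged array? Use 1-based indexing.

[11, 26, 26, 31, 32, 33, 35]

[i=1,j=1] A[i]=26>B[j]=11 take 11 → j++
[i=1,j=2] A[i]=26<=B[j]=26 take 26 → i++
[i=2,j=2] A[i]=32>B[j]=26 take 26 → j++
[i=2,j=3] A[i]=32>B[j]=31 take 31 → j++
[i=2,j=4] B done, take A[i]=32 → i++
[i=3,j=4] B done, take A[i]=33 → i++
[i=4,j=4] B done, take A[i]=35 → i++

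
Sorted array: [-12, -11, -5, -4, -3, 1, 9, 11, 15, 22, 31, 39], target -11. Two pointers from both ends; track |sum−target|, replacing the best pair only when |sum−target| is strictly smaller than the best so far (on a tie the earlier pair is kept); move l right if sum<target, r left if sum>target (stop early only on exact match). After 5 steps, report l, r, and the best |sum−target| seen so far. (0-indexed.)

[0,11] -12+39=27 d=38 * → r--
[0,10] -12+31=19 d=30 * → r--
[0,9] -12+22=10 d=21 * → r--
[0,8] -12+15=3 d=14 * → r--
[0,7] -12+11=-1 d=10 * → r--

l=0, r=6, best |Δ|=10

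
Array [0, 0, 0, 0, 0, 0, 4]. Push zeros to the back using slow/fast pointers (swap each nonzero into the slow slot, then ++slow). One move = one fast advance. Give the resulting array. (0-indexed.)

[4, 0, 0, 0, 0, 0, 0]

(s=0,f=0) a[fast]=0 → fast++
(s=0,f=1) a[fast]=0 → fast++
(s=0,f=2) a[fast]=0 → fast++
(s=0,f=3) a[fast]=0 → fast++
(s=0,f=4) a[fast]=0 → fast++
(s=0,f=5) a[fast]=0 → fast++
(s=0,f=6) a[fast]=4≠0 swap→a[0]=4 → slow++,fast++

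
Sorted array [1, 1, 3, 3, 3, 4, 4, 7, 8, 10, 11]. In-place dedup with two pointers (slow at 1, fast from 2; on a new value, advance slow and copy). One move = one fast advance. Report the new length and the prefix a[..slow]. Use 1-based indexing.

slow=1 fast=2: a[fast]=1=a[slow] dup, fast++
slow=1 fast=3: a[fast]=3≠a[slow]=1 write a[2]=3, slow++,fast++
slow=2 fast=4: a[fast]=3=a[slow] dup, fast++
slow=2 fast=5: a[fast]=3=a[slow] dup, fast++
slow=2 fast=6: a[fast]=4≠a[slow]=3 write a[3]=4, slow++,fast++
slow=3 fast=7: a[fast]=4=a[slow] dup, fast++
slow=3 fast=8: a[fast]=7≠a[slow]=4 write a[4]=7, slow++,fast++
slow=4 fast=9: a[fast]=8≠a[slow]=7 write a[5]=8, slow++,fast++
slow=5 fast=10: a[fast]=10≠a[slow]=8 write a[6]=10, slow++,fast++
slow=6 fast=11: a[fast]=11≠a[slow]=10 write a[7]=11, slow++,fast++

length 7; prefix = [1, 3, 4, 7, 8, 10, 11]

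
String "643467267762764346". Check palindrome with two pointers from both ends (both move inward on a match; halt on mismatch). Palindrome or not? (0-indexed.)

palindrome

l=0 r=17: '6'=='6', l++,r--
l=1 r=16: '4'=='4', l++,r--
l=2 r=15: '3'=='3', l++,r--
l=3 r=14: '4'=='4', l++,r--
l=4 r=13: '6'=='6', l++,r--
l=5 r=12: '7'=='7', l++,r--
l=6 r=11: '2'=='2', l++,r--
l=7 r=10: '6'=='6', l++,r--
l=8 r=9: '7'=='7', l++,r--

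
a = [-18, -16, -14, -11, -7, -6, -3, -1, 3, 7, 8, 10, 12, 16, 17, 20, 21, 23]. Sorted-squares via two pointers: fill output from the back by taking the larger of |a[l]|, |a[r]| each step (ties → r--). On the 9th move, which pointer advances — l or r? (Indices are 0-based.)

l=0 r=17: |-18|<=|23| out[17]=529, r--
l=0 r=16: |-18|<=|21| out[16]=441, r--
l=0 r=15: |-18|<=|20| out[15]=400, r--
l=0 r=14: |-18|>|17| out[14]=324, l++
l=1 r=14: |-16|<=|17| out[13]=289, r--
l=1 r=13: |-16|<=|16| out[12]=256, r--
l=1 r=12: |-16|>|12| out[11]=256, l++
l=2 r=12: |-14|>|12| out[10]=196, l++
l=3 r=12: |-11|<=|12| out[9]=144, r--

r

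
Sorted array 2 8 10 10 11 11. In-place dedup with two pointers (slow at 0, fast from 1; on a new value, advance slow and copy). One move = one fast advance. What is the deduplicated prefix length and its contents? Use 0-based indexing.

length 4; prefix = [2, 8, 10, 11]

slow=0 fast=1: a[fast]=8≠a[slow]=2 write a[1]=8, slow++,fast++
slow=1 fast=2: a[fast]=10≠a[slow]=8 write a[2]=10, slow++,fast++
slow=2 fast=3: a[fast]=10=a[slow] dup, fast++
slow=2 fast=4: a[fast]=11≠a[slow]=10 write a[3]=11, slow++,fast++
slow=3 fast=5: a[fast]=11=a[slow] dup, fast++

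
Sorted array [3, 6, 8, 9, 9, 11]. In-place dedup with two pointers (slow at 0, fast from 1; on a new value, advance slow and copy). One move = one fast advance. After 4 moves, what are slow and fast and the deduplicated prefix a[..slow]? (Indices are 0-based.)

slow=3, fast=5, prefix=[3, 6, 8, 9]

(s=0,f=1) a[fast]=6≠a[slow]=3 write a[1]=6 → slow++,fast++
(s=1,f=2) a[fast]=8≠a[slow]=6 write a[2]=8 → slow++,fast++
(s=2,f=3) a[fast]=9≠a[slow]=8 write a[3]=9 → slow++,fast++
(s=3,f=4) a[fast]=9=a[slow] dup → fast++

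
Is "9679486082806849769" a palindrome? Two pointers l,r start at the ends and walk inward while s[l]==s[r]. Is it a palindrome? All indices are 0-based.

palindrome

l=0 r=18: '9'=='9', l++,r--
l=1 r=17: '6'=='6', l++,r--
l=2 r=16: '7'=='7', l++,r--
l=3 r=15: '9'=='9', l++,r--
l=4 r=14: '4'=='4', l++,r--
l=5 r=13: '8'=='8', l++,r--
l=6 r=12: '6'=='6', l++,r--
l=7 r=11: '0'=='0', l++,r--
l=8 r=10: '8'=='8', l++,r--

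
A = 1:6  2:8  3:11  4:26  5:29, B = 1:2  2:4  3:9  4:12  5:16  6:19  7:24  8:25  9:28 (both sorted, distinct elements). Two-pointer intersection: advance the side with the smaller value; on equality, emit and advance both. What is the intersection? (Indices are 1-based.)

intersection = []

[i=1,j=1] 6>2 → j++
[i=1,j=2] 6>4 → j++
[i=1,j=3] 6<9 → i++
[i=2,j=3] 8<9 → i++
[i=3,j=3] 11>9 → j++
[i=3,j=4] 11<12 → i++
[i=4,j=4] 26>12 → j++
[i=4,j=5] 26>16 → j++
[i=4,j=6] 26>19 → j++
[i=4,j=7] 26>24 → j++
[i=4,j=8] 26>25 → j++
[i=4,j=9] 26<28 → i++
[i=5,j=9] 29>28 → j++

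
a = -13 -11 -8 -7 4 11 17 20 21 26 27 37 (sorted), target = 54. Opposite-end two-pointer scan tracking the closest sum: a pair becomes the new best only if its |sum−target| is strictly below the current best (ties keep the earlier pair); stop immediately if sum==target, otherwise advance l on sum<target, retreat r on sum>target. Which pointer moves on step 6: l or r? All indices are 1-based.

l=1 r=12: -13+37=24 d=30 *, l++
l=2 r=12: -11+37=26 d=28 *, l++
l=3 r=12: -8+37=29 d=25 *, l++
l=4 r=12: -7+37=30 d=24 *, l++
l=5 r=12: 4+37=41 d=13 *, l++
l=6 r=12: 11+37=48 d=6 *, l++

l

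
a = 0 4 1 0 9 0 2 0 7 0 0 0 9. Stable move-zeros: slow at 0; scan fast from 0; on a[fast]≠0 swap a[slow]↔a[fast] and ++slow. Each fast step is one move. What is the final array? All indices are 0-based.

[4, 1, 9, 2, 7, 9, 0, 0, 0, 0, 0, 0, 0]

slow=0 fast=0: a[fast]=0, fast++
slow=0 fast=1: a[fast]=4≠0 swap→a[0]=4, slow++,fast++
slow=1 fast=2: a[fast]=1≠0 swap→a[1]=1, slow++,fast++
slow=2 fast=3: a[fast]=0, fast++
slow=2 fast=4: a[fast]=9≠0 swap→a[2]=9, slow++,fast++
slow=3 fast=5: a[fast]=0, fast++
slow=3 fast=6: a[fast]=2≠0 swap→a[3]=2, slow++,fast++
slow=4 fast=7: a[fast]=0, fast++
slow=4 fast=8: a[fast]=7≠0 swap→a[4]=7, slow++,fast++
slow=5 fast=9: a[fast]=0, fast++
slow=5 fast=10: a[fast]=0, fast++
slow=5 fast=11: a[fast]=0, fast++
slow=5 fast=12: a[fast]=9≠0 swap→a[5]=9, slow++,fast++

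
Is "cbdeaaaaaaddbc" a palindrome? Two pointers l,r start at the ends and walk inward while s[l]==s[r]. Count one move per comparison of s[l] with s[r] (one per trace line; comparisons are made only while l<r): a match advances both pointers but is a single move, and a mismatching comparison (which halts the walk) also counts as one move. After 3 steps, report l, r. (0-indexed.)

l=0 r=13: 'c'=='c', l++,r--
l=1 r=12: 'b'=='b', l++,r--
l=2 r=11: 'd'=='d', l++,r--

l=3, r=10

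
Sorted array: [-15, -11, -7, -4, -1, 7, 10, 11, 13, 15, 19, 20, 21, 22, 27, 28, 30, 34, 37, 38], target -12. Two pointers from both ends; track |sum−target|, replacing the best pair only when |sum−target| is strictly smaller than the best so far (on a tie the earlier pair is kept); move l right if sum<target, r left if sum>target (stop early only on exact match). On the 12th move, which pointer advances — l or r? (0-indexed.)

l=0 r=19: -15+38=23 d=35 *, r--
l=0 r=18: -15+37=22 d=34 *, r--
l=0 r=17: -15+34=19 d=31 *, r--
l=0 r=16: -15+30=15 d=27 *, r--
l=0 r=15: -15+28=13 d=25 *, r--
l=0 r=14: -15+27=12 d=24 *, r--
l=0 r=13: -15+22=7 d=19 *, r--
l=0 r=12: -15+21=6 d=18 *, r--
l=0 r=11: -15+20=5 d=17 *, r--
l=0 r=10: -15+19=4 d=16 *, r--
l=0 r=9: -15+15=0 d=12 *, r--
l=0 r=8: -15+13=-2 d=10 *, r--

r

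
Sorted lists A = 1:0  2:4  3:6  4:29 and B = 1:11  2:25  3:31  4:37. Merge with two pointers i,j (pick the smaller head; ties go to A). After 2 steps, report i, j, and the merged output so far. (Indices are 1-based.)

i=1 j=1: A[i]=0<=B[j]=11 take 0, i++
i=2 j=1: A[i]=4<=B[j]=11 take 4, i++

i=3, j=1, merged so far=[0, 4]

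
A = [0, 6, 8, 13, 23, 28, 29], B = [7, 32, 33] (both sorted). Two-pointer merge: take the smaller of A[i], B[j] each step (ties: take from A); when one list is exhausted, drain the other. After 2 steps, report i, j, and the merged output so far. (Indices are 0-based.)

[i=0,j=0] A[i]=0<=B[j]=7 take 0 → i++
[i=1,j=0] A[i]=6<=B[j]=7 take 6 → i++

i=2, j=0, merged so far=[0, 6]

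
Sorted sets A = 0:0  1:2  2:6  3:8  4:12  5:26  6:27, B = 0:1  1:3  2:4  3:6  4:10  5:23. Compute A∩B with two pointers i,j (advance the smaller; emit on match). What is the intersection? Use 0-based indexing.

intersection = [6]

[i=0,j=0] 0<1 → i++
[i=1,j=0] 2>1 → j++
[i=1,j=1] 2<3 → i++
[i=2,j=1] 6>3 → j++
[i=2,j=2] 6>4 → j++
[i=2,j=3] 6==6 emit → i++,j++
[i=3,j=4] 8<10 → i++
[i=4,j=4] 12>10 → j++
[i=4,j=5] 12<23 → i++
[i=5,j=5] 26>23 → j++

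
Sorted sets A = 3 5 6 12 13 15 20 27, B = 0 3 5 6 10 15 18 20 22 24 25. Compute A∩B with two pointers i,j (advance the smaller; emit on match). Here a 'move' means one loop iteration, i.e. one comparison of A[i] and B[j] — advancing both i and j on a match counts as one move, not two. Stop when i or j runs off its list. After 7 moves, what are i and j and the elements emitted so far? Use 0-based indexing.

[i=0,j=0] 3>0 → j++
[i=0,j=1] 3==3 emit → i++,j++
[i=1,j=2] 5==5 emit → i++,j++
[i=2,j=3] 6==6 emit → i++,j++
[i=3,j=4] 12>10 → j++
[i=3,j=5] 12<15 → i++
[i=4,j=5] 13<15 → i++

i=5, j=5, emitted=[3, 5, 6]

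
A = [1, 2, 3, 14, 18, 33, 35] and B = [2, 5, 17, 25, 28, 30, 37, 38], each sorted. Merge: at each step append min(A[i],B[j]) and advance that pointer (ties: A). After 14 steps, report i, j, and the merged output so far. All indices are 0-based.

i=7, j=7, merged so far=[1, 2, 2, 3, 5, 14, 17, 18, 25, 28, 30, 33, 35, 37]

[i=0,j=0] A[i]=1<=B[j]=2 take 1 → i++
[i=1,j=0] A[i]=2<=B[j]=2 take 2 → i++
[i=2,j=0] A[i]=3>B[j]=2 take 2 → j++
[i=2,j=1] A[i]=3<=B[j]=5 take 3 → i++
[i=3,j=1] A[i]=14>B[j]=5 take 5 → j++
[i=3,j=2] A[i]=14<=B[j]=17 take 14 → i++
[i=4,j=2] A[i]=18>B[j]=17 take 17 → j++
[i=4,j=3] A[i]=18<=B[j]=25 take 18 → i++
[i=5,j=3] A[i]=33>B[j]=25 take 25 → j++
[i=5,j=4] A[i]=33>B[j]=28 take 28 → j++
[i=5,j=5] A[i]=33>B[j]=30 take 30 → j++
[i=5,j=6] A[i]=33<=B[j]=37 take 33 → i++
[i=6,j=6] A[i]=35<=B[j]=37 take 35 → i++
[i=7,j=6] A done, take B[j]=37 → j++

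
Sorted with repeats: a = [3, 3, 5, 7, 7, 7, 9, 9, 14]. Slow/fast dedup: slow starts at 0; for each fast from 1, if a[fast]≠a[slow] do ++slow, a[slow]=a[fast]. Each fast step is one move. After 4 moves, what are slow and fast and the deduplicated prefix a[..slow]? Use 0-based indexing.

(s=0,f=1) a[fast]=3=a[slow] dup → fast++
(s=0,f=2) a[fast]=5≠a[slow]=3 write a[1]=5 → slow++,fast++
(s=1,f=3) a[fast]=7≠a[slow]=5 write a[2]=7 → slow++,fast++
(s=2,f=4) a[fast]=7=a[slow] dup → fast++

slow=2, fast=5, prefix=[3, 5, 7]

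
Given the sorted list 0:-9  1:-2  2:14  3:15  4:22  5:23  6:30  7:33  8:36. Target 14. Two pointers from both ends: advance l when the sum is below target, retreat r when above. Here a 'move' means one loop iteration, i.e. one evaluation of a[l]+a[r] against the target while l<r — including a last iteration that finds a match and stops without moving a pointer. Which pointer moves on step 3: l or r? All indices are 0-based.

r

[0,8] -9+36=27 >14 → r--
[0,7] -9+33=24 >14 → r--
[0,6] -9+30=21 >14 → r--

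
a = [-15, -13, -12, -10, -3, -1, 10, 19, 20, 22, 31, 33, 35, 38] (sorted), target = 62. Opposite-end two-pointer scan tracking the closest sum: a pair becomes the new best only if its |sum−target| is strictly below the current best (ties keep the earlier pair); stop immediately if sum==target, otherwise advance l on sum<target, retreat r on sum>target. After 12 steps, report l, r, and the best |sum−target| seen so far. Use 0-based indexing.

l=10, r=11, best |Δ|=2

l=0 r=13: -15+38=23 d=39 *, l++
l=1 r=13: -13+38=25 d=37 *, l++
l=2 r=13: -12+38=26 d=36 *, l++
l=3 r=13: -10+38=28 d=34 *, l++
l=4 r=13: -3+38=35 d=27 *, l++
l=5 r=13: -1+38=37 d=25 *, l++
l=6 r=13: 10+38=48 d=14 *, l++
l=7 r=13: 19+38=57 d=5 *, l++
l=8 r=13: 20+38=58 d=4 *, l++
l=9 r=13: 22+38=60 d=2 *, l++
l=10 r=13: 31+38=69 d=7, r--
l=10 r=12: 31+35=66 d=4, r--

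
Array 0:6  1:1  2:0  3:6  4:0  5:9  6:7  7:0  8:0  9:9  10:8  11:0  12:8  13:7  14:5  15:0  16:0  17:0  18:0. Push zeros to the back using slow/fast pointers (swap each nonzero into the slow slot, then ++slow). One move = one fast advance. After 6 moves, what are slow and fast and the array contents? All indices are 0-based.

slow=0 fast=0: a[fast]=6≠0 swap→a[0]=6, slow++,fast++
slow=1 fast=1: a[fast]=1≠0 swap→a[1]=1, slow++,fast++
slow=2 fast=2: a[fast]=0, fast++
slow=2 fast=3: a[fast]=6≠0 swap→a[2]=6, slow++,fast++
slow=3 fast=4: a[fast]=0, fast++
slow=3 fast=5: a[fast]=9≠0 swap→a[3]=9, slow++,fast++

slow=4, fast=6, a=[6, 1, 6, 9, 0, 0, 7, 0, 0, 9, 8, 0, 8, 7, 5, 0, 0, 0, 0]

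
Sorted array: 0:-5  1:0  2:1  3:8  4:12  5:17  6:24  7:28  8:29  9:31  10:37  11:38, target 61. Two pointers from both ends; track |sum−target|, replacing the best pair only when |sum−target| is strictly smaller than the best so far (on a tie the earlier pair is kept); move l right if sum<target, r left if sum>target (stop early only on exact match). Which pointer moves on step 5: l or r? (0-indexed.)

[0,11] -5+38=33 d=28 * → l++
[1,11] 0+38=38 d=23 * → l++
[2,11] 1+38=39 d=22 * → l++
[3,11] 8+38=46 d=15 * → l++
[4,11] 12+38=50 d=11 * → l++

l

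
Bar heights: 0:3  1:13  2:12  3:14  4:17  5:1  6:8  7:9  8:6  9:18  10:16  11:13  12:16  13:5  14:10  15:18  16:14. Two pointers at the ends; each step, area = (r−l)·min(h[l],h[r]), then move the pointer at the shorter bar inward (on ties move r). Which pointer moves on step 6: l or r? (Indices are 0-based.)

l=0 r=16: min(3,14)*16=48 best=48 *, l++
l=1 r=16: min(13,14)*15=195 best=195 *, l++
l=2 r=16: min(12,14)*14=168 best=195, l++
l=3 r=16: min(14,14)*13=182 best=195, r--
l=3 r=15: min(14,18)*12=168 best=195, l++
l=4 r=15: min(17,18)*11=187 best=195, l++

l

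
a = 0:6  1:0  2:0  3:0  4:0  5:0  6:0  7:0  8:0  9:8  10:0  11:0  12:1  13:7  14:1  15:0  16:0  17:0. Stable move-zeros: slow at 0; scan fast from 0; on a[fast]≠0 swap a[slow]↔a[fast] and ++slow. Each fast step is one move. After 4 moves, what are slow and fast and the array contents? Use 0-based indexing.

slow=1, fast=4, a=[6, 0, 0, 0, 0, 0, 0, 0, 0, 8, 0, 0, 1, 7, 1, 0, 0, 0]

slow=0 fast=0: a[fast]=6≠0 swap→a[0]=6, slow++,fast++
slow=1 fast=1: a[fast]=0, fast++
slow=1 fast=2: a[fast]=0, fast++
slow=1 fast=3: a[fast]=0, fast++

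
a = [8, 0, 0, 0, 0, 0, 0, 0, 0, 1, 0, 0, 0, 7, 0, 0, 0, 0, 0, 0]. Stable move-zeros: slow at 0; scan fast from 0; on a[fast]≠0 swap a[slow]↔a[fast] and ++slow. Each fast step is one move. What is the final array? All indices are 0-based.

[8, 1, 7, 0, 0, 0, 0, 0, 0, 0, 0, 0, 0, 0, 0, 0, 0, 0, 0, 0]

(s=0,f=0) a[fast]=8≠0 swap→a[0]=8 → slow++,fast++
(s=1,f=1) a[fast]=0 → fast++
(s=1,f=2) a[fast]=0 → fast++
(s=1,f=3) a[fast]=0 → fast++
(s=1,f=4) a[fast]=0 → fast++
(s=1,f=5) a[fast]=0 → fast++
(s=1,f=6) a[fast]=0 → fast++
(s=1,f=7) a[fast]=0 → fast++
(s=1,f=8) a[fast]=0 → fast++
(s=1,f=9) a[fast]=1≠0 swap→a[1]=1 → slow++,fast++
(s=2,f=10) a[fast]=0 → fast++
(s=2,f=11) a[fast]=0 → fast++
(s=2,f=12) a[fast]=0 → fast++
(s=2,f=13) a[fast]=7≠0 swap→a[2]=7 → slow++,fast++
(s=3,f=14) a[fast]=0 → fast++
(s=3,f=15) a[fast]=0 → fast++
(s=3,f=16) a[fast]=0 → fast++
(s=3,f=17) a[fast]=0 → fast++
(s=3,f=18) a[fast]=0 → fast++
(s=3,f=19) a[fast]=0 → fast++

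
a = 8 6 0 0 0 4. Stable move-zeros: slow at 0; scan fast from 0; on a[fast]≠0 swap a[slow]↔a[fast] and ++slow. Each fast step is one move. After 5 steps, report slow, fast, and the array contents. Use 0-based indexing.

(s=0,f=0) a[fast]=8≠0 swap→a[0]=8 → slow++,fast++
(s=1,f=1) a[fast]=6≠0 swap→a[1]=6 → slow++,fast++
(s=2,f=2) a[fast]=0 → fast++
(s=2,f=3) a[fast]=0 → fast++
(s=2,f=4) a[fast]=0 → fast++

slow=2, fast=5, a=[8, 6, 0, 0, 0, 4]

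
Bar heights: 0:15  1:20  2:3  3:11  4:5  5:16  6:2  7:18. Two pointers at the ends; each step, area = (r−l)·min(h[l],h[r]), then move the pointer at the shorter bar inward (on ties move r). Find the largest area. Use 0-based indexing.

[0,7] min(15,18)*7=105 best=105 * → l++
[1,7] min(20,18)*6=108 best=108 * → r--
[1,6] min(20,2)*5=10 best=108 → r--
[1,5] min(20,16)*4=64 best=108 → r--
[1,4] min(20,5)*3=15 best=108 → r--
[1,3] min(20,11)*2=22 best=108 → r--
[1,2] min(20,3)*1=3 best=108 → r--

max area = 108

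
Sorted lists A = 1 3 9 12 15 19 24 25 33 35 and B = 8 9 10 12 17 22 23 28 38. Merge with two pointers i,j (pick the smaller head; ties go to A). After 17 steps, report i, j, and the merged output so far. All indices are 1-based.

i=10, j=9, merged so far=[1, 3, 8, 9, 9, 10, 12, 12, 15, 17, 19, 22, 23, 24, 25, 28, 33]

i=1 j=1: A[i]=1<=B[j]=8 take 1, i++
i=2 j=1: A[i]=3<=B[j]=8 take 3, i++
i=3 j=1: A[i]=9>B[j]=8 take 8, j++
i=3 j=2: A[i]=9<=B[j]=9 take 9, i++
i=4 j=2: A[i]=12>B[j]=9 take 9, j++
i=4 j=3: A[i]=12>B[j]=10 take 10, j++
i=4 j=4: A[i]=12<=B[j]=12 take 12, i++
i=5 j=4: A[i]=15>B[j]=12 take 12, j++
i=5 j=5: A[i]=15<=B[j]=17 take 15, i++
i=6 j=5: A[i]=19>B[j]=17 take 17, j++
i=6 j=6: A[i]=19<=B[j]=22 take 19, i++
i=7 j=6: A[i]=24>B[j]=22 take 22, j++
i=7 j=7: A[i]=24>B[j]=23 take 23, j++
i=7 j=8: A[i]=24<=B[j]=28 take 24, i++
i=8 j=8: A[i]=25<=B[j]=28 take 25, i++
i=9 j=8: A[i]=33>B[j]=28 take 28, j++
i=9 j=9: A[i]=33<=B[j]=38 take 33, i++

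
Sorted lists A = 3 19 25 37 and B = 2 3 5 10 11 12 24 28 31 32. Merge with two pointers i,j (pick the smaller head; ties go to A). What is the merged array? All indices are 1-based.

i=1 j=1: A[i]=3>B[j]=2 take 2, j++
i=1 j=2: A[i]=3<=B[j]=3 take 3, i++
i=2 j=2: A[i]=19>B[j]=3 take 3, j++
i=2 j=3: A[i]=19>B[j]=5 take 5, j++
i=2 j=4: A[i]=19>B[j]=10 take 10, j++
i=2 j=5: A[i]=19>B[j]=11 take 11, j++
i=2 j=6: A[i]=19>B[j]=12 take 12, j++
i=2 j=7: A[i]=19<=B[j]=24 take 19, i++
i=3 j=7: A[i]=25>B[j]=24 take 24, j++
i=3 j=8: A[i]=25<=B[j]=28 take 25, i++
i=4 j=8: A[i]=37>B[j]=28 take 28, j++
i=4 j=9: A[i]=37>B[j]=31 take 31, j++
i=4 j=10: A[i]=37>B[j]=32 take 32, j++
i=4 j=11: B done, take A[i]=37, i++

[2, 3, 3, 5, 10, 11, 12, 19, 24, 25, 28, 31, 32, 37]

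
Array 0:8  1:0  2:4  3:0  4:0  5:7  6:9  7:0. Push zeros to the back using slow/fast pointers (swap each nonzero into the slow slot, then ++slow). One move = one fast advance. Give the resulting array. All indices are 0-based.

slow=0 fast=0: a[fast]=8≠0 swap→a[0]=8, slow++,fast++
slow=1 fast=1: a[fast]=0, fast++
slow=1 fast=2: a[fast]=4≠0 swap→a[1]=4, slow++,fast++
slow=2 fast=3: a[fast]=0, fast++
slow=2 fast=4: a[fast]=0, fast++
slow=2 fast=5: a[fast]=7≠0 swap→a[2]=7, slow++,fast++
slow=3 fast=6: a[fast]=9≠0 swap→a[3]=9, slow++,fast++
slow=4 fast=7: a[fast]=0, fast++

[8, 4, 7, 9, 0, 0, 0, 0]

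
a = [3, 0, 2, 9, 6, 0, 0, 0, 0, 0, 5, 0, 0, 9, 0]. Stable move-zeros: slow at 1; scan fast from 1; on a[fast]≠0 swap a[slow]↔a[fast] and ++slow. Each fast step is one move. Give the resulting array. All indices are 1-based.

slow=1 fast=1: a[fast]=3≠0 swap→a[1]=3, slow++,fast++
slow=2 fast=2: a[fast]=0, fast++
slow=2 fast=3: a[fast]=2≠0 swap→a[2]=2, slow++,fast++
slow=3 fast=4: a[fast]=9≠0 swap→a[3]=9, slow++,fast++
slow=4 fast=5: a[fast]=6≠0 swap→a[4]=6, slow++,fast++
slow=5 fast=6: a[fast]=0, fast++
slow=5 fast=7: a[fast]=0, fast++
slow=5 fast=8: a[fast]=0, fast++
slow=5 fast=9: a[fast]=0, fast++
slow=5 fast=10: a[fast]=0, fast++
slow=5 fast=11: a[fast]=5≠0 swap→a[5]=5, slow++,fast++
slow=6 fast=12: a[fast]=0, fast++
slow=6 fast=13: a[fast]=0, fast++
slow=6 fast=14: a[fast]=9≠0 swap→a[6]=9, slow++,fast++
slow=7 fast=15: a[fast]=0, fast++

[3, 2, 9, 6, 5, 9, 0, 0, 0, 0, 0, 0, 0, 0, 0]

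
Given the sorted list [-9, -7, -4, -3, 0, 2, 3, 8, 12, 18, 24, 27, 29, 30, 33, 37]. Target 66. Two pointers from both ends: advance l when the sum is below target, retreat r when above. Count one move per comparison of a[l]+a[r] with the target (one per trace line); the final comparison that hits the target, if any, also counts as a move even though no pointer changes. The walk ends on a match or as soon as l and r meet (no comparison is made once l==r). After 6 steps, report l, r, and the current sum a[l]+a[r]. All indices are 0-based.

l=0 r=15: -9+37=28 <66, l++
l=1 r=15: -7+37=30 <66, l++
l=2 r=15: -4+37=33 <66, l++
l=3 r=15: -3+37=34 <66, l++
l=4 r=15: 0+37=37 <66, l++
l=5 r=15: 2+37=39 <66, l++

l=6, r=15, sum=40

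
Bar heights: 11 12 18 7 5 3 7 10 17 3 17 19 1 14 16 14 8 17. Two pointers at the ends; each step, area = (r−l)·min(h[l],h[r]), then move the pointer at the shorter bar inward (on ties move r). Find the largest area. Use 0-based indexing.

[0,17] min(11,17)*17=187 best=187 * → l++
[1,17] min(12,17)*16=192 best=192 * → l++
[2,17] min(18,17)*15=255 best=255 * → r--
[2,16] min(18,8)*14=112 best=255 → r--
[2,15] min(18,14)*13=182 best=255 → r--
[2,14] min(18,16)*12=192 best=255 → r--
[2,13] min(18,14)*11=154 best=255 → r--
[2,12] min(18,1)*10=10 best=255 → r--
[2,11] min(18,19)*9=162 best=255 → l++
[3,11] min(7,19)*8=56 best=255 → l++
[4,11] min(5,19)*7=35 best=255 → l++
[5,11] min(3,19)*6=18 best=255 → l++
[6,11] min(7,19)*5=35 best=255 → l++
[7,11] min(10,19)*4=40 best=255 → l++
[8,11] min(17,19)*3=51 best=255 → l++
[9,11] min(3,19)*2=6 best=255 → l++
[10,11] min(17,19)*1=17 best=255 → l++

max area = 255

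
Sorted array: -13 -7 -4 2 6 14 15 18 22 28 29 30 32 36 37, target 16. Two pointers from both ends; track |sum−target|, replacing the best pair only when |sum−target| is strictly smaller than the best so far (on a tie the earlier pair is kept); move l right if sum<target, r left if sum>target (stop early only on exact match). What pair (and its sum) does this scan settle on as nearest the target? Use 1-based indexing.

l=1 r=15: -13+37=24 d=8 *, r--
l=1 r=14: -13+36=23 d=7 *, r--
l=1 r=13: -13+32=19 d=3 *, r--
l=1 r=12: -13+30=17 d=1 *, r--
l=1 r=11: -13+29=16 d=0 *, stop

pair (-13, 29) with sum 16 (|Δ|=0)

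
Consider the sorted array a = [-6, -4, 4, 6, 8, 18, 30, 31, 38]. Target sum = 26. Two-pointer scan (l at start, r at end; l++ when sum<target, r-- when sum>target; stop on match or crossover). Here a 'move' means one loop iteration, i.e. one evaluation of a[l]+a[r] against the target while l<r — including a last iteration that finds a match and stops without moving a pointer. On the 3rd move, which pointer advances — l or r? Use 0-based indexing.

r

[0,8] -6+38=32 >26 → r--
[0,7] -6+31=25 <26 → l++
[1,7] -4+31=27 >26 → r--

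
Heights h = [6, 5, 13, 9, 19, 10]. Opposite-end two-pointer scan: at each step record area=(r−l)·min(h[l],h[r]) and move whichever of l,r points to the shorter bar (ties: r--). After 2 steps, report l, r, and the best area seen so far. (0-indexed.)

[0,5] min(6,10)*5=30 best=30 * → l++
[1,5] min(5,10)*4=20 best=30 → l++

l=2, r=5, best area=30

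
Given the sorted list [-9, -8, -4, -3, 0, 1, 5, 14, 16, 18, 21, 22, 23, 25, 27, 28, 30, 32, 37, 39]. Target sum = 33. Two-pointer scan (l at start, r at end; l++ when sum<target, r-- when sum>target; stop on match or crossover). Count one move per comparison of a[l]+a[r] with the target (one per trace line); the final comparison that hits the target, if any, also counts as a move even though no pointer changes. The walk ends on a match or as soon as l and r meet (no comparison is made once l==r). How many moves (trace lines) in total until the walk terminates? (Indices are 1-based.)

4 moves

[1,20] -9+39=30 <33 → l++
[2,20] -8+39=31 <33 → l++
[3,20] -4+39=35 >33 → r--
[3,19] -4+37=33 → found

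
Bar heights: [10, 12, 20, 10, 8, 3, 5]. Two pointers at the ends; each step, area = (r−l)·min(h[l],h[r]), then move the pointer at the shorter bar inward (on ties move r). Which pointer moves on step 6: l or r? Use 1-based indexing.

[1,7] min(10,5)*6=30 best=30 * → r--
[1,6] min(10,3)*5=15 best=30 → r--
[1,5] min(10,8)*4=32 best=32 * → r--
[1,4] min(10,10)*3=30 best=32 → r--
[1,3] min(10,20)*2=20 best=32 → l++
[2,3] min(12,20)*1=12 best=32 → l++

l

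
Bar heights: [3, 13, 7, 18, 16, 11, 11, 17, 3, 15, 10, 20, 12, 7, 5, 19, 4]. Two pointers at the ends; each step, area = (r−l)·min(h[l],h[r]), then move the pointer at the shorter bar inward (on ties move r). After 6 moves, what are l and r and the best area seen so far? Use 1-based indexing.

l=6, r=16, best area=216

l=1 r=17: min(3,4)*16=48 best=48 *, l++
l=2 r=17: min(13,4)*15=60 best=60 *, r--
l=2 r=16: min(13,19)*14=182 best=182 *, l++
l=3 r=16: min(7,19)*13=91 best=182, l++
l=4 r=16: min(18,19)*12=216 best=216 *, l++
l=5 r=16: min(16,19)*11=176 best=216, l++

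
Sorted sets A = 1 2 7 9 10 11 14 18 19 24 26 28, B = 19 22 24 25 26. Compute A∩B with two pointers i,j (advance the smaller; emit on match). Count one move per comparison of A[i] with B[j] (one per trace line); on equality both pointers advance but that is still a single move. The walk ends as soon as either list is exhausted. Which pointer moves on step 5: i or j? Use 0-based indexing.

i=0 j=0: 1<19, i++
i=1 j=0: 2<19, i++
i=2 j=0: 7<19, i++
i=3 j=0: 9<19, i++
i=4 j=0: 10<19, i++

i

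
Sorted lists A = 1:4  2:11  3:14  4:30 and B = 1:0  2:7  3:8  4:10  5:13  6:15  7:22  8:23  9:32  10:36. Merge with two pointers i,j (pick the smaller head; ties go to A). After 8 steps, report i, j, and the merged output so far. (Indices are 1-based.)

i=4, j=6, merged so far=[0, 4, 7, 8, 10, 11, 13, 14]

[i=1,j=1] A[i]=4>B[j]=0 take 0 → j++
[i=1,j=2] A[i]=4<=B[j]=7 take 4 → i++
[i=2,j=2] A[i]=11>B[j]=7 take 7 → j++
[i=2,j=3] A[i]=11>B[j]=8 take 8 → j++
[i=2,j=4] A[i]=11>B[j]=10 take 10 → j++
[i=2,j=5] A[i]=11<=B[j]=13 take 11 → i++
[i=3,j=5] A[i]=14>B[j]=13 take 13 → j++
[i=3,j=6] A[i]=14<=B[j]=15 take 14 → i++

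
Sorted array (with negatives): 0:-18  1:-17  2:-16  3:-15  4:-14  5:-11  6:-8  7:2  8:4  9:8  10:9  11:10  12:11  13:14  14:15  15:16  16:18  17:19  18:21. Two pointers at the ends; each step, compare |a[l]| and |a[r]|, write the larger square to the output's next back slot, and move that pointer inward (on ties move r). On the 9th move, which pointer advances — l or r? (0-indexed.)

l

l=0 r=18: |-18|<=|21| out[18]=441, r--
l=0 r=17: |-18|<=|19| out[17]=361, r--
l=0 r=16: |-18|<=|18| out[16]=324, r--
l=0 r=15: |-18|>|16| out[15]=324, l++
l=1 r=15: |-17|>|16| out[14]=289, l++
l=2 r=15: |-16|<=|16| out[13]=256, r--
l=2 r=14: |-16|>|15| out[12]=256, l++
l=3 r=14: |-15|<=|15| out[11]=225, r--
l=3 r=13: |-15|>|14| out[10]=225, l++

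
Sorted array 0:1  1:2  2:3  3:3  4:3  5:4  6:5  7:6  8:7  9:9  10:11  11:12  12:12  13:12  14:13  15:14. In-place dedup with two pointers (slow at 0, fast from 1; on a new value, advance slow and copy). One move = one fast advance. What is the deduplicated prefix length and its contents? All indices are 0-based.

(s=0,f=1) a[fast]=2≠a[slow]=1 write a[1]=2 → slow++,fast++
(s=1,f=2) a[fast]=3≠a[slow]=2 write a[2]=3 → slow++,fast++
(s=2,f=3) a[fast]=3=a[slow] dup → fast++
(s=2,f=4) a[fast]=3=a[slow] dup → fast++
(s=2,f=5) a[fast]=4≠a[slow]=3 write a[3]=4 → slow++,fast++
(s=3,f=6) a[fast]=5≠a[slow]=4 write a[4]=5 → slow++,fast++
(s=4,f=7) a[fast]=6≠a[slow]=5 write a[5]=6 → slow++,fast++
(s=5,f=8) a[fast]=7≠a[slow]=6 write a[6]=7 → slow++,fast++
(s=6,f=9) a[fast]=9≠a[slow]=7 write a[7]=9 → slow++,fast++
(s=7,f=10) a[fast]=11≠a[slow]=9 write a[8]=11 → slow++,fast++
(s=8,f=11) a[fast]=12≠a[slow]=11 write a[9]=12 → slow++,fast++
(s=9,f=12) a[fast]=12=a[slow] dup → fast++
(s=9,f=13) a[fast]=12=a[slow] dup → fast++
(s=9,f=14) a[fast]=13≠a[slow]=12 write a[10]=13 → slow++,fast++
(s=10,f=15) a[fast]=14≠a[slow]=13 write a[11]=14 → slow++,fast++

length 12; prefix = [1, 2, 3, 4, 5, 6, 7, 9, 11, 12, 13, 14]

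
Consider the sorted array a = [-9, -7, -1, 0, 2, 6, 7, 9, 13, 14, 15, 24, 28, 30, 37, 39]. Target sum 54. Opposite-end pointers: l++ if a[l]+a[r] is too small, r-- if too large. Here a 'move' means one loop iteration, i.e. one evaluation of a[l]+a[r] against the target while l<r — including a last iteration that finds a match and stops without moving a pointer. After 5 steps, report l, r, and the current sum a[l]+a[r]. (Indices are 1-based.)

[1,16] -9+39=30 <54 → l++
[2,16] -7+39=32 <54 → l++
[3,16] -1+39=38 <54 → l++
[4,16] 0+39=39 <54 → l++
[5,16] 2+39=41 <54 → l++

l=6, r=16, sum=45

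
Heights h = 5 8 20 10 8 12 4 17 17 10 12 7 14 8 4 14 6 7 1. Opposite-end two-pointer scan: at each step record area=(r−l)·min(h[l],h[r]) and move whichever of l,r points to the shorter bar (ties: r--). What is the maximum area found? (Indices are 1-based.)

l=1 r=19: min(5,1)*18=18 best=18 *, r--
l=1 r=18: min(5,7)*17=85 best=85 *, l++
l=2 r=18: min(8,7)*16=112 best=112 *, r--
l=2 r=17: min(8,6)*15=90 best=112, r--
l=2 r=16: min(8,14)*14=112 best=112, l++
l=3 r=16: min(20,14)*13=182 best=182 *, r--
l=3 r=15: min(20,4)*12=48 best=182, r--
l=3 r=14: min(20,8)*11=88 best=182, r--
l=3 r=13: min(20,14)*10=140 best=182, r--
l=3 r=12: min(20,7)*9=63 best=182, r--
l=3 r=11: min(20,12)*8=96 best=182, r--
l=3 r=10: min(20,10)*7=70 best=182, r--
l=3 r=9: min(20,17)*6=102 best=182, r--
l=3 r=8: min(20,17)*5=85 best=182, r--
l=3 r=7: min(20,4)*4=16 best=182, r--
l=3 r=6: min(20,12)*3=36 best=182, r--
l=3 r=5: min(20,8)*2=16 best=182, r--
l=3 r=4: min(20,10)*1=10 best=182, r--

max area = 182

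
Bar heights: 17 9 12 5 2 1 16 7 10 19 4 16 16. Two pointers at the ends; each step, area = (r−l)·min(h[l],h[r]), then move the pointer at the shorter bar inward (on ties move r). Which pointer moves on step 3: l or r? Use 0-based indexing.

r

[0,12] min(17,16)*12=192 best=192 * → r--
[0,11] min(17,16)*11=176 best=192 → r--
[0,10] min(17,4)*10=40 best=192 → r--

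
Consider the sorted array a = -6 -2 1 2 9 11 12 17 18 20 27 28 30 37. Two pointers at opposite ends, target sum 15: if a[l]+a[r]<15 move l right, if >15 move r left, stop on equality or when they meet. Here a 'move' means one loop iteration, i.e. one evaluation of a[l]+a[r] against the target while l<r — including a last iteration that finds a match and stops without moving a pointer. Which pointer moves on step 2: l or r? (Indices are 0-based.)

l=0 r=13: -6+37=31 >15, r--
l=0 r=12: -6+30=24 >15, r--

r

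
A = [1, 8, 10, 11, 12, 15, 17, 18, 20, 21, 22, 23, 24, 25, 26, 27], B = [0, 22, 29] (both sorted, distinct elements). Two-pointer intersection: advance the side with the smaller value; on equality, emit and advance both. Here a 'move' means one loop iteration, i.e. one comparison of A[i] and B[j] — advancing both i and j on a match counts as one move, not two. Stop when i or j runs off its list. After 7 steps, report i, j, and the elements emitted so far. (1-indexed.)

i=1 j=1: 1>0, j++
i=1 j=2: 1<22, i++
i=2 j=2: 8<22, i++
i=3 j=2: 10<22, i++
i=4 j=2: 11<22, i++
i=5 j=2: 12<22, i++
i=6 j=2: 15<22, i++

i=7, j=2, emitted=[]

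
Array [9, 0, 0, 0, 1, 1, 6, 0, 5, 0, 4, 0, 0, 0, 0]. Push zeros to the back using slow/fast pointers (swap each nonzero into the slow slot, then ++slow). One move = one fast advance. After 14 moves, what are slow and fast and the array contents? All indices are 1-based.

(s=1,f=1) a[fast]=9≠0 swap→a[1]=9 → slow++,fast++
(s=2,f=2) a[fast]=0 → fast++
(s=2,f=3) a[fast]=0 → fast++
(s=2,f=4) a[fast]=0 → fast++
(s=2,f=5) a[fast]=1≠0 swap→a[2]=1 → slow++,fast++
(s=3,f=6) a[fast]=1≠0 swap→a[3]=1 → slow++,fast++
(s=4,f=7) a[fast]=6≠0 swap→a[4]=6 → slow++,fast++
(s=5,f=8) a[fast]=0 → fast++
(s=5,f=9) a[fast]=5≠0 swap→a[5]=5 → slow++,fast++
(s=6,f=10) a[fast]=0 → fast++
(s=6,f=11) a[fast]=4≠0 swap→a[6]=4 → slow++,fast++
(s=7,f=12) a[fast]=0 → fast++
(s=7,f=13) a[fast]=0 → fast++
(s=7,f=14) a[fast]=0 → fast++

slow=7, fast=15, a=[9, 1, 1, 6, 5, 4, 0, 0, 0, 0, 0, 0, 0, 0, 0]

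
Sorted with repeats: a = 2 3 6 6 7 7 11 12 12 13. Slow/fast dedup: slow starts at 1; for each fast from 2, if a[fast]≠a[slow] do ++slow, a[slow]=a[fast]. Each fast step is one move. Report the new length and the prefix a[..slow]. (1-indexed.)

length 7; prefix = [2, 3, 6, 7, 11, 12, 13]

(s=1,f=2) a[fast]=3≠a[slow]=2 write a[2]=3 → slow++,fast++
(s=2,f=3) a[fast]=6≠a[slow]=3 write a[3]=6 → slow++,fast++
(s=3,f=4) a[fast]=6=a[slow] dup → fast++
(s=3,f=5) a[fast]=7≠a[slow]=6 write a[4]=7 → slow++,fast++
(s=4,f=6) a[fast]=7=a[slow] dup → fast++
(s=4,f=7) a[fast]=11≠a[slow]=7 write a[5]=11 → slow++,fast++
(s=5,f=8) a[fast]=12≠a[slow]=11 write a[6]=12 → slow++,fast++
(s=6,f=9) a[fast]=12=a[slow] dup → fast++
(s=6,f=10) a[fast]=13≠a[slow]=12 write a[7]=13 → slow++,fast++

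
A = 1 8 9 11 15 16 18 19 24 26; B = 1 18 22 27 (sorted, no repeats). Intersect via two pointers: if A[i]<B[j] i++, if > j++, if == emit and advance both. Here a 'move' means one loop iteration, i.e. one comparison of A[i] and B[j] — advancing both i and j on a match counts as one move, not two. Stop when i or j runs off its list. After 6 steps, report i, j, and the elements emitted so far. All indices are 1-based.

i=7, j=2, emitted=[1]

[i=1,j=1] 1==1 emit → i++,j++
[i=2,j=2] 8<18 → i++
[i=3,j=2] 9<18 → i++
[i=4,j=2] 11<18 → i++
[i=5,j=2] 15<18 → i++
[i=6,j=2] 16<18 → i++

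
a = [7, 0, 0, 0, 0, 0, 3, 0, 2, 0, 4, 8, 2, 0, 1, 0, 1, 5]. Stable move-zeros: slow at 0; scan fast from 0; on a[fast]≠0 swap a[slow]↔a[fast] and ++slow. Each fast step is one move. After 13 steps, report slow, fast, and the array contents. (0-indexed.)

slow=6, fast=13, a=[7, 3, 2, 4, 8, 2, 0, 0, 0, 0, 0, 0, 0, 0, 1, 0, 1, 5]

slow=0 fast=0: a[fast]=7≠0 swap→a[0]=7, slow++,fast++
slow=1 fast=1: a[fast]=0, fast++
slow=1 fast=2: a[fast]=0, fast++
slow=1 fast=3: a[fast]=0, fast++
slow=1 fast=4: a[fast]=0, fast++
slow=1 fast=5: a[fast]=0, fast++
slow=1 fast=6: a[fast]=3≠0 swap→a[1]=3, slow++,fast++
slow=2 fast=7: a[fast]=0, fast++
slow=2 fast=8: a[fast]=2≠0 swap→a[2]=2, slow++,fast++
slow=3 fast=9: a[fast]=0, fast++
slow=3 fast=10: a[fast]=4≠0 swap→a[3]=4, slow++,fast++
slow=4 fast=11: a[fast]=8≠0 swap→a[4]=8, slow++,fast++
slow=5 fast=12: a[fast]=2≠0 swap→a[5]=2, slow++,fast++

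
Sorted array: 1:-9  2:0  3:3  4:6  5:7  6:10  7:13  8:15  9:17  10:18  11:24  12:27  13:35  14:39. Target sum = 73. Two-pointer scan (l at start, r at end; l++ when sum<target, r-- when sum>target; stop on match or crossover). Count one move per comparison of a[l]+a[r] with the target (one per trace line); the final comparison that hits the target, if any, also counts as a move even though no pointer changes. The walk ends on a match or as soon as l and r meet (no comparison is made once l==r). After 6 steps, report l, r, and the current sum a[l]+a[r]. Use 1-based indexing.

l=1 r=14: -9+39=30 <73, l++
l=2 r=14: 0+39=39 <73, l++
l=3 r=14: 3+39=42 <73, l++
l=4 r=14: 6+39=45 <73, l++
l=5 r=14: 7+39=46 <73, l++
l=6 r=14: 10+39=49 <73, l++

l=7, r=14, sum=52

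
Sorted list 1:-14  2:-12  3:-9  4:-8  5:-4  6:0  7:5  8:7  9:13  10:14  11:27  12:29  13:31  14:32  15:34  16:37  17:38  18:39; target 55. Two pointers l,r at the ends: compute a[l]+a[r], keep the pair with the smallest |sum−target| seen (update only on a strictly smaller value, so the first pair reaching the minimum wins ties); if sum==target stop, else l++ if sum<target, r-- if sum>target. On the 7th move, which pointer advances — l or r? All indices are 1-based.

[1,18] -14+39=25 d=30 * → l++
[2,18] -12+39=27 d=28 * → l++
[3,18] -9+39=30 d=25 * → l++
[4,18] -8+39=31 d=24 * → l++
[5,18] -4+39=35 d=20 * → l++
[6,18] 0+39=39 d=16 * → l++
[7,18] 5+39=44 d=11 * → l++

l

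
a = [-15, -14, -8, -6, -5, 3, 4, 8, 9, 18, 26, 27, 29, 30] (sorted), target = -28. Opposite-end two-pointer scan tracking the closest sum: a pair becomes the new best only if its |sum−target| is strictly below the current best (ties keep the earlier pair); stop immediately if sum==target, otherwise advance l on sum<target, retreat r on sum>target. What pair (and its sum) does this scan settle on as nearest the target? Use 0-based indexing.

[0,13] -15+30=15 d=43 * → r--
[0,12] -15+29=14 d=42 * → r--
[0,11] -15+27=12 d=40 * → r--
[0,10] -15+26=11 d=39 * → r--
[0,9] -15+18=3 d=31 * → r--
[0,8] -15+9=-6 d=22 * → r--
[0,7] -15+8=-7 d=21 * → r--
[0,6] -15+4=-11 d=17 * → r--
[0,5] -15+3=-12 d=16 * → r--
[0,4] -15+-5=-20 d=8 * → r--
[0,3] -15+-6=-21 d=7 * → r--
[0,2] -15+-8=-23 d=5 * → r--
[0,1] -15+-14=-29 d=1 * → l++

pair (-15, -14) with sum -29 (|Δ|=1)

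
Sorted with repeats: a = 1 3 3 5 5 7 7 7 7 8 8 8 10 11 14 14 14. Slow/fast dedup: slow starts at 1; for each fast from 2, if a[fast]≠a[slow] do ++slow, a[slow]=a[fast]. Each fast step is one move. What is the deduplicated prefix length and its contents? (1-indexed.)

(s=1,f=2) a[fast]=3≠a[slow]=1 write a[2]=3 → slow++,fast++
(s=2,f=3) a[fast]=3=a[slow] dup → fast++
(s=2,f=4) a[fast]=5≠a[slow]=3 write a[3]=5 → slow++,fast++
(s=3,f=5) a[fast]=5=a[slow] dup → fast++
(s=3,f=6) a[fast]=7≠a[slow]=5 write a[4]=7 → slow++,fast++
(s=4,f=7) a[fast]=7=a[slow] dup → fast++
(s=4,f=8) a[fast]=7=a[slow] dup → fast++
(s=4,f=9) a[fast]=7=a[slow] dup → fast++
(s=4,f=10) a[fast]=8≠a[slow]=7 write a[5]=8 → slow++,fast++
(s=5,f=11) a[fast]=8=a[slow] dup → fast++
(s=5,f=12) a[fast]=8=a[slow] dup → fast++
(s=5,f=13) a[fast]=10≠a[slow]=8 write a[6]=10 → slow++,fast++
(s=6,f=14) a[fast]=11≠a[slow]=10 write a[7]=11 → slow++,fast++
(s=7,f=15) a[fast]=14≠a[slow]=11 write a[8]=14 → slow++,fast++
(s=8,f=16) a[fast]=14=a[slow] dup → fast++
(s=8,f=17) a[fast]=14=a[slow] dup → fast++

length 8; prefix = [1, 3, 5, 7, 8, 10, 11, 14]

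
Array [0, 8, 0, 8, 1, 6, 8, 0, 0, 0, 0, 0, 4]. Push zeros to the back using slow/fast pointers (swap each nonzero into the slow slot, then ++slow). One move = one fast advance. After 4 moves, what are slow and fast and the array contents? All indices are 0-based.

(s=0,f=0) a[fast]=0 → fast++
(s=0,f=1) a[fast]=8≠0 swap→a[0]=8 → slow++,fast++
(s=1,f=2) a[fast]=0 → fast++
(s=1,f=3) a[fast]=8≠0 swap→a[1]=8 → slow++,fast++

slow=2, fast=4, a=[8, 8, 0, 0, 1, 6, 8, 0, 0, 0, 0, 0, 4]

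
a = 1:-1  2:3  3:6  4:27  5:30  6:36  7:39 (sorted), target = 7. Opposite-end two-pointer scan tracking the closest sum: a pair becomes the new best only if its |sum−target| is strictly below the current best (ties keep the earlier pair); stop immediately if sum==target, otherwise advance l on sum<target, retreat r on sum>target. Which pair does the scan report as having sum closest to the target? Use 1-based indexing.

pair (-1, 6) with sum 5 (|Δ|=2)

l=1 r=7: -1+39=38 d=31 *, r--
l=1 r=6: -1+36=35 d=28 *, r--
l=1 r=5: -1+30=29 d=22 *, r--
l=1 r=4: -1+27=26 d=19 *, r--
l=1 r=3: -1+6=5 d=2 *, l++
l=2 r=3: 3+6=9 d=2, r--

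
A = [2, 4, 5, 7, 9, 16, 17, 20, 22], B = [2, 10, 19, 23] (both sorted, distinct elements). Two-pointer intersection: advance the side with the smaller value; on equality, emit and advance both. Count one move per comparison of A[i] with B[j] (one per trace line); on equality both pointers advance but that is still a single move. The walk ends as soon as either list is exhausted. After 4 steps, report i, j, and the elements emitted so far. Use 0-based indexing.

i=0 j=0: 2==2 emit, i++,j++
i=1 j=1: 4<10, i++
i=2 j=1: 5<10, i++
i=3 j=1: 7<10, i++

i=4, j=1, emitted=[2]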